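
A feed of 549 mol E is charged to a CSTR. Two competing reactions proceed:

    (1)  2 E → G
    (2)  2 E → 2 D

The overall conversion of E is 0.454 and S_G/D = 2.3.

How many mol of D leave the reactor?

Conversion of E: E consumed = 0.454 × 549 = 249.2 mol = 2ξ₁ + 2ξ₂.
Selectivity: 1ξ₁ / (2ξ₂) = 2.3 → ξ₁ = 4.6 ξ₂.
Substitute: (2·4.6 + 2) ξ₂ = 249.2 → ξ₂ = 22.25 mol, ξ₁ = 102.4 mol.
Outlet amounts (n = n₀ + Σ ν·ξ):
  E: 549 − 2(102.4) − 2(22.25) = 299.8
  G: 0 + 1(102.4) = 102.4
  D: 0 + 2(22.25) = 44.51

44.5 mol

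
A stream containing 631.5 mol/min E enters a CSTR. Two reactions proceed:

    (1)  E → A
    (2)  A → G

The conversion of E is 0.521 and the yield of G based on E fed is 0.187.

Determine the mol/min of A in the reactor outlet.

211 mol/min

Conversion of E: E consumed = 1ξ₁ = 0.521 × 631.5 → ξ₁ = 329 mol/min.
Yield of G: 1ξ₂ / 631.5 = 0.187 → ξ₂ = 118.1 mol/min.
Outlet amounts (n = n₀ + Σ ν·ξ):
  E: 631.5 − 1(329) = 302.5
  A: 0 + 1(329) − 1(118.1) = 210.9
  G: 0 + 1(118.1) = 118.1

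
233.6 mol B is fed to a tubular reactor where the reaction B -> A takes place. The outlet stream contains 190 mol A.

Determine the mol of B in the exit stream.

For A: n = n₀ + 1ξ → 190 = 0 + 1ξ, giving ξ = 190 mol.
Outlet amounts (n = n₀ + ν ξ):
  B: 233.6 − 1(190) = 43.6
  A: 0 + 1(190) = 190

43.6 mol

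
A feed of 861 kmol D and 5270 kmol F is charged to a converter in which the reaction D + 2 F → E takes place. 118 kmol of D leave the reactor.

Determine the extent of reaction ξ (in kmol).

For D: n = n₀ − 1ξ → 118 = 861 − 1ξ, giving ξ = 743 kmol.
Outlet amounts (n = n₀ + ν ξ):
  D: 861 − 1(743) = 118
  F: 5270 − 2(743) = 3784
  E: 0 + 1(743) = 743

ξ = 743 kmol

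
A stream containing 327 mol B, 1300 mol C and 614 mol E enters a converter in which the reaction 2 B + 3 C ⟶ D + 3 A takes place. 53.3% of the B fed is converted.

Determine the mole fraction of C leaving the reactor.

0.482

B reacted = 0.533 × 327 = 174.3 mol; ν_B = −2, so ξ = 174.3/2 = 87.15 mol.
Outlet amounts (n = n₀ + ν ξ):
  B: 327 − 2(87.15) = 152.7
  C: 1300 − 3(87.15) = 1039
  D: 0 + 1(87.15) = 87.15
  A: 0 + 3(87.15) = 261.4
  E: 614 (inert)
Total out = 2154 mol; y_C = 1039 / 2154 = 0.4822.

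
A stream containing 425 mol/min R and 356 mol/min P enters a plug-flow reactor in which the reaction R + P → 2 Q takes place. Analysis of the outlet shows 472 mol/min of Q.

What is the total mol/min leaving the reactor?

For Q: n = n₀ + 2ξ → 472 = 0 + 2ξ, giving ξ = 236 mol/min.
Outlet amounts (n = n₀ + ν ξ):
  R: 425 − 1(236) = 189
  P: 356 − 1(236) = 120
  Q: 0 + 2(236) = 472
Total out = 189 + 120 + 472 = 781 mol/min.

781 mol/min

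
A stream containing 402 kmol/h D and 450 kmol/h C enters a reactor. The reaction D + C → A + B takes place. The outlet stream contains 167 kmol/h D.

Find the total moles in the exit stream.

852 kmol/h

For D: n = n₀ − 1ξ → 167 = 402 − 1ξ, giving ξ = 235 kmol/h.
Outlet amounts (n = n₀ + ν ξ):
  D: 402 − 1(235) = 167
  C: 450 − 1(235) = 215
  A: 0 + 1(235) = 235
  B: 0 + 1(235) = 235
Total out = 167 + 215 + 235 + 235 = 852 kmol/h.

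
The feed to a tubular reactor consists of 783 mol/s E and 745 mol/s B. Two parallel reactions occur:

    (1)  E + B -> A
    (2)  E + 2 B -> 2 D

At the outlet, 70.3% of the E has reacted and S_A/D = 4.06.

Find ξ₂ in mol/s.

Conversion of E: E consumed = 0.703 × 783 = 550.4 mol/s = 1ξ₁ + 1ξ₂.
Selectivity: 1ξ₁ / (2ξ₂) = 4.06 → ξ₁ = 8.12 ξ₂.
Substitute: (1·8.12 + 1) ξ₂ = 550.4 → ξ₂ = 60.36 mol/s, ξ₁ = 490.1 mol/s.
Outlet amounts (n = n₀ + Σ ν·ξ):
  E: 783 − 1(490.1) − 1(60.36) = 232.6
  B: 745 − 1(490.1) − 2(60.36) = 134.2
  A: 0 + 1(490.1) = 490.1
  D: 0 + 2(60.36) = 120.7

ξ₂ = 60.4 mol/s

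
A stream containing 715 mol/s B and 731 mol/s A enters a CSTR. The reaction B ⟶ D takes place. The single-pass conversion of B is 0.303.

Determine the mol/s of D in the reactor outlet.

B reacted = 0.303 × 715 = 216.6 mol/s; ν_B = −1, so ξ = 216.6/1 = 216.6 mol/s.
Outlet amounts (n = n₀ + ν ξ):
  B: 715 − 1(216.6) = 498.4
  D: 0 + 1(216.6) = 216.6
  A: 731 (inert)

217 mol/s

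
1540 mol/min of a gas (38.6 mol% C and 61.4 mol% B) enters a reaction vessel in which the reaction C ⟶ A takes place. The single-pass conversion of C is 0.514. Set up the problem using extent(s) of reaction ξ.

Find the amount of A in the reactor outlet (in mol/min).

306 mol/min

C reacted = 0.514 × 594.4 = 305.5 mol/min; ν_C = −1, so ξ = 305.5/1 = 305.5 mol/min.
Outlet amounts (n = n₀ + ν ξ):
  C: 594.4 − 1(305.5) = 288.9
  A: 0 + 1(305.5) = 305.5
  B: 945.6 (inert)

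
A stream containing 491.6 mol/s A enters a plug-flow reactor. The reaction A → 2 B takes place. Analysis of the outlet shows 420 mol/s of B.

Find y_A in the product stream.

For B: n = n₀ + 2ξ → 420 = 0 + 2ξ, giving ξ = 210 mol/s.
Outlet amounts (n = n₀ + ν ξ):
  A: 491.6 − 1(210) = 281.6
  B: 0 + 2(210) = 420
Total out = 701.6 mol/s; y_A = 281.6 / 701.6 = 0.4014.

0.401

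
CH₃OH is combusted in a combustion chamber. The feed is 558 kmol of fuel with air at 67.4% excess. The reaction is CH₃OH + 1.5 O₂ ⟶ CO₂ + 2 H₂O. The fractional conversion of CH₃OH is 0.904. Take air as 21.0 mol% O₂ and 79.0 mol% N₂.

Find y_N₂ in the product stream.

0.704

Stoichiometric O₂ = 1.5 × 558 = 837 kmol; O₂ fed = 837 × 1.674 = 1401 kmol.
N₂ fed = 1401 × 79/21 = 5271 kmol.
Fuel reacted = 0.904 × 558 → ξ = 504.4 kmol.
Outlet (n = n₀ + ν ξ):
  CH₃OH: 558 − 1(504.4) = 53.57
  O₂: 1401 − 1.5(504.4) = 644.5
  N₂: 5271 (inert)
  CO₂: 0 + 1(504.4) = 504.4
  H₂O: 0 + 2(504.4) = 1009
Total out = 7482 kmol; y_N₂ = 5271 / 7482 = 0.7045.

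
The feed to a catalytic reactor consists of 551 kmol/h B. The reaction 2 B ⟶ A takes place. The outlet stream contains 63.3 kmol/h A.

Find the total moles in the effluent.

For A: n = n₀ + 1ξ → 63.3 = 0 + 1ξ, giving ξ = 63.3 kmol/h.
Outlet amounts (n = n₀ + ν ξ):
  B: 551 − 2(63.3) = 424.4
  A: 0 + 1(63.3) = 63.3
Total out = 424.4 + 63.3 = 487.7 kmol/h.

488 kmol/h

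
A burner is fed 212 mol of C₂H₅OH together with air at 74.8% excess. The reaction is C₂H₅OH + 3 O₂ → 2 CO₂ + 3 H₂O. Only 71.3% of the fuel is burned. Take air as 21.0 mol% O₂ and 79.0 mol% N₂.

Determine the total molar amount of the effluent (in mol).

5660 mol

Stoichiometric O₂ = 3 × 212 = 636 mol; O₂ fed = 636 × 1.748 = 1112 mol.
N₂ fed = 1112 × 79/21 = 4182 mol.
Fuel reacted = 0.713 × 212 → ξ = 151.2 mol.
Outlet (n = n₀ + ν ξ):
  C₂H₅OH: 212 − 1(151.2) = 60.84
  O₂: 1112 − 3(151.2) = 658.3
  N₂: 4182 (inert)
  CO₂: 0 + 2(151.2) = 302.3
  H₂O: 0 + 3(151.2) = 453.5
Total out = 60.84 + 658.3 + 4182 + 302.3 + 453.5 = 5657 mol.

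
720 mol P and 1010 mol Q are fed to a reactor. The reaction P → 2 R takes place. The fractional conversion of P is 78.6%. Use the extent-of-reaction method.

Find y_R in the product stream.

P reacted = 0.786 × 720 = 565.9 mol; ν_P = −1, so ξ = 565.9/1 = 565.9 mol.
Outlet amounts (n = n₀ + ν ξ):
  P: 720 − 1(565.9) = 154.1
  R: 0 + 2(565.9) = 1132
  Q: 1010 (inert)
Total out = 2296 mol; y_R = 1132 / 2296 = 0.493.

0.493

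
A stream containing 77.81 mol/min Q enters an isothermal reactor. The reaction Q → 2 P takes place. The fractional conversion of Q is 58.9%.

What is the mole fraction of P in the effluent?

0.741

Q reacted = 0.589 × 77.81 = 45.83 mol/min; ν_Q = −1, so ξ = 45.83/1 = 45.83 mol/min.
Outlet amounts (n = n₀ + ν ξ):
  Q: 77.81 − 1(45.83) = 31.98
  P: 0 + 2(45.83) = 91.66
Total out = 123.6 mol/min; y_P = 91.66 / 123.6 = 0.7413.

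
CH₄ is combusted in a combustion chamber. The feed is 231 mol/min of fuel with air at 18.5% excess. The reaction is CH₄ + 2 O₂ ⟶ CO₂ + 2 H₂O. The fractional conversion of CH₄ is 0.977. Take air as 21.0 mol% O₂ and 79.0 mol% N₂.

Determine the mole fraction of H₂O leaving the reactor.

Stoichiometric O₂ = 2 × 231 = 462 mol/min; O₂ fed = 462 × 1.185 = 547.5 mol/min.
N₂ fed = 547.5 × 79/21 = 2060 mol/min.
Fuel reacted = 0.977 × 231 → ξ = 225.7 mol/min.
Outlet (n = n₀ + ν ξ):
  CH₄: 231 − 1(225.7) = 5.313
  O₂: 547.5 − 2(225.7) = 96.1
  N₂: 2060 (inert)
  CO₂: 0 + 1(225.7) = 225.7
  H₂O: 0 + 2(225.7) = 451.4
Total out = 2838 mol/min; y_H₂O = 451.4 / 2838 = 0.159.

0.159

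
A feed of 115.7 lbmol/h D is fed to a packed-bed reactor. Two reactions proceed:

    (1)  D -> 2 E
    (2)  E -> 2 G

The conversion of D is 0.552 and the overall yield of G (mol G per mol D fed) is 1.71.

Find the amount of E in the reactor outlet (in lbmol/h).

28.8 lbmol/h

Conversion of D: D consumed = 1ξ₁ = 0.552 × 115.7 → ξ₁ = 63.87 lbmol/h.
Yield of G: 2ξ₂ / 115.7 = 1.71 → ξ₂ = 98.92 lbmol/h.
Outlet amounts (n = n₀ + Σ ν·ξ):
  D: 115.7 − 1(63.87) = 51.83
  E: 0 + 2(63.87) − 1(98.92) = 28.81
  G: 0 + 2(98.92) = 197.8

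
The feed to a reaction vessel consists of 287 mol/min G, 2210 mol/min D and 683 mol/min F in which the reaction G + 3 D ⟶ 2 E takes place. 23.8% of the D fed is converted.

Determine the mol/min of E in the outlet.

D reacted = 0.238 × 2210 = 526 mol/min; ν_D = −3, so ξ = 526/3 = 175.3 mol/min.
Outlet amounts (n = n₀ + ν ξ):
  G: 287 − 1(175.3) = 111.7
  D: 2210 − 3(175.3) = 1684
  E: 0 + 2(175.3) = 350.7
  F: 683 (inert)

351 mol/min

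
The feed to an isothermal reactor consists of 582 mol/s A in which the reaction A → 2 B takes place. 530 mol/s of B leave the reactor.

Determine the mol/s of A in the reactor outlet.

For B: n = n₀ + 2ξ → 530 = 0 + 2ξ, giving ξ = 265 mol/s.
Outlet amounts (n = n₀ + ν ξ):
  A: 582 − 1(265) = 317
  B: 0 + 2(265) = 530

317 mol/s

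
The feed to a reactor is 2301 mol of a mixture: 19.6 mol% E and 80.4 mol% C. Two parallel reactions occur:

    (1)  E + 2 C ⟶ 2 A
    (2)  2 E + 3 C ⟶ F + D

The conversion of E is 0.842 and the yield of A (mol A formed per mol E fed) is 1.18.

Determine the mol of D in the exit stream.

56.8 mol

Yield of A: 2ξ₁ / 451 = 1.18 → ξ₁ = 266.1 mol.
Conversion of E: 1ξ₁ + 2ξ₂ = 0.842 × 451 = 379.7 → ξ₂ = 56.83 mol.
Outlet amounts (n = n₀ + Σ ν·ξ):
  E: 451 − 1(266.1) − 2(56.83) = 71.26
  C: 1850 − 2(266.1) − 3(56.83) = 1147
  A: 0 + 2(266.1) = 532.2
  F: 0 + 1(56.83) = 56.83
  D: 0 + 1(56.83) = 56.83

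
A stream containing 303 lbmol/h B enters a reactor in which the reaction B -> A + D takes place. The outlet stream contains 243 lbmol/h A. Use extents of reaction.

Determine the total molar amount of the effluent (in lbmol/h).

For A: n = n₀ + 1ξ → 243 = 0 + 1ξ, giving ξ = 243 lbmol/h.
Outlet amounts (n = n₀ + ν ξ):
  B: 303 − 1(243) = 60
  A: 0 + 1(243) = 243
  D: 0 + 1(243) = 243
Total out = 60 + 243 + 243 = 546 lbmol/h.

546 lbmol/h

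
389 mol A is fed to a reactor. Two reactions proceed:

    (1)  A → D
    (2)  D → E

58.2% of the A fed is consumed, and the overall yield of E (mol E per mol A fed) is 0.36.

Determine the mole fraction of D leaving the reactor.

0.222

Conversion of A: A consumed = 1ξ₁ = 0.582 × 389 → ξ₁ = 226.4 mol.
Yield of E: 1ξ₂ / 389 = 0.36 → ξ₂ = 140 mol.
Outlet amounts (n = n₀ + Σ ν·ξ):
  A: 389 − 1(226.4) = 162.6
  D: 0 + 1(226.4) − 1(140) = 86.36
  E: 0 + 1(140) = 140
Total out = 389 mol; y_D = 86.36 / 389 = 0.222.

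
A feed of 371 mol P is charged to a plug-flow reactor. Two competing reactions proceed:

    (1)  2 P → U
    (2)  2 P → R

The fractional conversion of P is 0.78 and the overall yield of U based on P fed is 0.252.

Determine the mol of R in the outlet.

51.2 mol

Yield of U: 1ξ₁ / 371 = 0.252 → ξ₁ = 93.49 mol.
Conversion of P: 2ξ₁ + 2ξ₂ = 0.78 × 371 = 289.4 → ξ₂ = 51.2 mol.
Outlet amounts (n = n₀ + Σ ν·ξ):
  P: 371 − 2(93.49) − 2(51.2) = 81.62
  U: 0 + 1(93.49) = 93.49
  R: 0 + 1(51.2) = 51.2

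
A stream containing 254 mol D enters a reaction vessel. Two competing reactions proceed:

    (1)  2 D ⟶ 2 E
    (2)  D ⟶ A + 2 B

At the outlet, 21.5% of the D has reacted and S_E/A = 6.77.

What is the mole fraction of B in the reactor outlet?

Conversion of D: D consumed = 0.215 × 254 = 54.61 mol = 2ξ₁ + 1ξ₂.
Selectivity: 2ξ₁ / (1ξ₂) = 6.77 → ξ₁ = 3.385 ξ₂.
Substitute: (2·3.385 + 1) ξ₂ = 54.61 → ξ₂ = 7.028 mol, ξ₁ = 23.79 mol.
Outlet amounts (n = n₀ + Σ ν·ξ):
  D: 254 − 2(23.79) − 1(7.028) = 199.4
  E: 0 + 2(23.79) = 47.58
  A: 0 + 1(7.028) = 7.028
  B: 0 + 2(7.028) = 14.06
Total out = 268.1 mol; y_B = 14.06 / 268.1 = 0.05244.

0.0524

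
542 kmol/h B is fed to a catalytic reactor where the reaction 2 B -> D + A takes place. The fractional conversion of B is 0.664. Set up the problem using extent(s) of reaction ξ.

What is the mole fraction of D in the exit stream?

B reacted = 0.664 × 542 = 359.9 kmol/h; ν_B = −2, so ξ = 359.9/2 = 179.9 kmol/h.
Outlet amounts (n = n₀ + ν ξ):
  B: 542 − 2(179.9) = 182.1
  D: 0 + 1(179.9) = 179.9
  A: 0 + 1(179.9) = 179.9
Total out = 542 kmol/h; y_D = 179.9 / 542 = 0.332.

0.332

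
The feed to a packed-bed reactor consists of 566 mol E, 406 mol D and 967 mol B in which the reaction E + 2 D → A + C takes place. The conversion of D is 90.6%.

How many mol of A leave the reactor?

D reacted = 0.906 × 406 = 367.8 mol; ν_D = −2, so ξ = 367.8/2 = 183.9 mol.
Outlet amounts (n = n₀ + ν ξ):
  E: 566 − 1(183.9) = 382.1
  D: 406 − 2(183.9) = 38.16
  A: 0 + 1(183.9) = 183.9
  C: 0 + 1(183.9) = 183.9
  B: 967 (inert)

184 mol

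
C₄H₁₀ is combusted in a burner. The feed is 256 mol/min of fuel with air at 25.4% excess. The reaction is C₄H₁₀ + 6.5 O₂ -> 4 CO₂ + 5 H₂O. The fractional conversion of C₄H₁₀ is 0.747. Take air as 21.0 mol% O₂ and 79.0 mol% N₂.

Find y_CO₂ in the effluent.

0.073

Stoichiometric O₂ = 6.5 × 256 = 1664 mol/min; O₂ fed = 1664 × 1.254 = 2087 mol/min.
N₂ fed = 2087 × 79/21 = 7850 mol/min.
Fuel reacted = 0.747 × 256 → ξ = 191.2 mol/min.
Outlet (n = n₀ + ν ξ):
  C₄H₁₀: 256 − 1(191.2) = 64.77
  O₂: 2087 − 6.5(191.2) = 843.6
  N₂: 7850 (inert)
  CO₂: 0 + 4(191.2) = 764.9
  H₂O: 0 + 5(191.2) = 956.2
Total out = 10480 mol/min; y_CO₂ = 764.9 / 10480 = 0.07299.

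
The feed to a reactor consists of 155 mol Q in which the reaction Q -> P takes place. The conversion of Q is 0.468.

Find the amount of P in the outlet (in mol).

Q reacted = 0.468 × 155 = 72.54 mol; ν_Q = −1, so ξ = 72.54/1 = 72.54 mol.
Outlet amounts (n = n₀ + ν ξ):
  Q: 155 − 1(72.54) = 82.46
  P: 0 + 1(72.54) = 72.54

72.5 mol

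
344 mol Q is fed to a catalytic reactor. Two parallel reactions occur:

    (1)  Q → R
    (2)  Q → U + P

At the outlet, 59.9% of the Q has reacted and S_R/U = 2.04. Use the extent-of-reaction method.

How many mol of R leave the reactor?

Conversion of Q: Q consumed = 0.599 × 344 = 206.1 mol = 1ξ₁ + 1ξ₂.
Selectivity: 1ξ₁ / (1ξ₂) = 2.04 → ξ₁ = 2.04 ξ₂.
Substitute: (1·2.04 + 1) ξ₂ = 206.1 → ξ₂ = 67.78 mol, ξ₁ = 138.3 mol.
Outlet amounts (n = n₀ + Σ ν·ξ):
  Q: 344 − 1(138.3) − 1(67.78) = 137.9
  R: 0 + 1(138.3) = 138.3
  U: 0 + 1(67.78) = 67.78
  P: 0 + 1(67.78) = 67.78

138 mol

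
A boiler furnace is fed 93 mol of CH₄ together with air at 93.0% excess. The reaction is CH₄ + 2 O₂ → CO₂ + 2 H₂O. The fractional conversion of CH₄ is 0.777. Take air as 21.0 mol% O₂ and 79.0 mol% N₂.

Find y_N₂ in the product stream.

Stoichiometric O₂ = 2 × 93 = 186 mol; O₂ fed = 186 × 1.930 = 359 mol.
N₂ fed = 359 × 79/21 = 1350 mol.
Fuel reacted = 0.777 × 93 → ξ = 72.26 mol.
Outlet (n = n₀ + ν ξ):
  CH₄: 93 − 1(72.26) = 20.74
  O₂: 359 − 2(72.26) = 214.5
  N₂: 1350 (inert)
  CO₂: 0 + 1(72.26) = 72.26
  H₂O: 0 + 2(72.26) = 144.5
Total out = 1802 mol; y_N₂ = 1350 / 1802 = 0.7492.

0.749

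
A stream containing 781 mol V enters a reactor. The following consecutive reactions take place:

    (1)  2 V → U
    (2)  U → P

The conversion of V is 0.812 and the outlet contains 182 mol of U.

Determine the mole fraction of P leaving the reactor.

Conversion of V: V consumed = 2ξ₁ = 0.812 × 781 → ξ₁ = 317.1 mol.
U balance: n_U = 0 + 1ξ₁ − 1ξ₂ = 182 → ξ₂ = (1·317.1 − 182)/1 = 135.1 mol.
Outlet amounts (n = n₀ + Σ ν·ξ):
  V: 781 − 2(317.1) = 146.8
  U: 0 + 1(317.1) − 1(135.1) = 182
  P: 0 + 1(135.1) = 135.1
Total out = 463.9 mol; y_P = 135.1 / 463.9 = 0.2912.

0.291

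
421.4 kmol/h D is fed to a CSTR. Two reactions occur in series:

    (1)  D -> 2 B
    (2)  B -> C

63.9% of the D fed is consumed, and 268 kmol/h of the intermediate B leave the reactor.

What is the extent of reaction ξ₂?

ξ₂ = 271 kmol/h

Conversion of D: D consumed = 1ξ₁ = 0.639 × 421.4 → ξ₁ = 269.3 kmol/h.
B balance: n_B = 0 + 2ξ₁ − 1ξ₂ = 268 → ξ₂ = (2·269.3 − 268)/1 = 270.5 kmol/h.
Outlet amounts (n = n₀ + Σ ν·ξ):
  D: 421.4 − 1(269.3) = 152.1
  B: 0 + 2(269.3) − 1(270.5) = 268
  C: 0 + 1(270.5) = 270.5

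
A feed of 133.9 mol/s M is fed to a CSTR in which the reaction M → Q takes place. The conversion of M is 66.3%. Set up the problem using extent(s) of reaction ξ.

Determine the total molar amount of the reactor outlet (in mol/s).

M reacted = 0.663 × 133.9 = 88.78 mol/s; ν_M = −1, so ξ = 88.78/1 = 88.78 mol/s.
Outlet amounts (n = n₀ + ν ξ):
  M: 133.9 − 1(88.78) = 45.12
  Q: 0 + 1(88.78) = 88.78
Total out = 45.12 + 88.78 = 133.9 mol/s.

134 mol/s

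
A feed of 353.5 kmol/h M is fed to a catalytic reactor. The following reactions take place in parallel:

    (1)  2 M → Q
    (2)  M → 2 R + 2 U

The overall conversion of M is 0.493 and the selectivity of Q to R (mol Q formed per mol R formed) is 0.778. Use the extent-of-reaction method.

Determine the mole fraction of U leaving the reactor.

0.204

Conversion of M: M consumed = 0.493 × 353.5 = 174.3 kmol/h = 2ξ₁ + 1ξ₂.
Selectivity: 1ξ₁ / (2ξ₂) = 0.778 → ξ₁ = 1.556 ξ₂.
Substitute: (2·1.556 + 1) ξ₂ = 174.3 → ξ₂ = 42.38 kmol/h, ξ₁ = 65.95 kmol/h.
Outlet amounts (n = n₀ + Σ ν·ξ):
  M: 353.5 − 2(65.95) − 1(42.38) = 179.2
  Q: 0 + 1(65.95) = 65.95
  R: 0 + 2(42.38) = 84.76
  U: 0 + 2(42.38) = 84.76
Total out = 414.7 kmol/h; y_U = 84.76 / 414.7 = 0.2044.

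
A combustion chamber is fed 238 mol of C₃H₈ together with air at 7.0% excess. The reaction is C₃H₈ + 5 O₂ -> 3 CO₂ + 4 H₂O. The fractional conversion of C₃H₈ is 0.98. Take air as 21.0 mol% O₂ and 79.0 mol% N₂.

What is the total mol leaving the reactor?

Stoichiometric O₂ = 5 × 238 = 1190 mol; O₂ fed = 1190 × 1.070 = 1273 mol.
N₂ fed = 1273 × 79/21 = 4790 mol.
Fuel reacted = 0.98 × 238 → ξ = 233.2 mol.
Outlet (n = n₀ + ν ξ):
  C₃H₈: 238 − 1(233.2) = 4.76
  O₂: 1273 − 5(233.2) = 107.1
  N₂: 4790 (inert)
  CO₂: 0 + 3(233.2) = 699.7
  H₂O: 0 + 4(233.2) = 933
Total out = 4.76 + 107.1 + 4790 + 699.7 + 933 = 6535 mol.

6530 mol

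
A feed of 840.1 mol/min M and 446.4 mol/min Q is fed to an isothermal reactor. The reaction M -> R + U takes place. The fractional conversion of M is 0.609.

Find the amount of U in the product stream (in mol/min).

M reacted = 0.609 × 840.1 = 511.6 mol/min; ν_M = −1, so ξ = 511.6/1 = 511.6 mol/min.
Outlet amounts (n = n₀ + ν ξ):
  M: 840.1 − 1(511.6) = 328.5
  R: 0 + 1(511.6) = 511.6
  U: 0 + 1(511.6) = 511.6
  Q: 446.4 (inert)

512 mol/min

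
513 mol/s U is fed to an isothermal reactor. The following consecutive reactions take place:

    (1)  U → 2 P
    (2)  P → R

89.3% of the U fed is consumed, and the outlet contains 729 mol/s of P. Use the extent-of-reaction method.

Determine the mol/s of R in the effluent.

Conversion of U: U consumed = 1ξ₁ = 0.893 × 513 → ξ₁ = 458.1 mol/s.
P balance: n_P = 0 + 2ξ₁ − 1ξ₂ = 729 → ξ₂ = (2·458.1 − 729)/1 = 187.2 mol/s.
Outlet amounts (n = n₀ + Σ ν·ξ):
  U: 513 − 1(458.1) = 54.89
  P: 0 + 2(458.1) − 1(187.2) = 729
  R: 0 + 1(187.2) = 187.2

187 mol/s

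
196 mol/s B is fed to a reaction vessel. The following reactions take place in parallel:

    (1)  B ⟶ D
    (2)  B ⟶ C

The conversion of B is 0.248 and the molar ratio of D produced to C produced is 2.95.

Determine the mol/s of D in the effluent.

36.3 mol/s

Conversion of B: B consumed = 0.248 × 196 = 48.61 mol/s = 1ξ₁ + 1ξ₂.
Selectivity: 1ξ₁ / (1ξ₂) = 2.95 → ξ₁ = 2.95 ξ₂.
Substitute: (1·2.95 + 1) ξ₂ = 48.61 → ξ₂ = 12.31 mol/s, ξ₁ = 36.3 mol/s.
Outlet amounts (n = n₀ + Σ ν·ξ):
  B: 196 − 1(36.3) − 1(12.31) = 147.4
  D: 0 + 1(36.3) = 36.3
  C: 0 + 1(12.31) = 12.31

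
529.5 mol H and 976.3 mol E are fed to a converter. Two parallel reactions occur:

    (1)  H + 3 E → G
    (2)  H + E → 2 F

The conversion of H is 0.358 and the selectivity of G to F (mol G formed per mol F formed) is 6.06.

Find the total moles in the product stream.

980 mol

Conversion of H: H consumed = 0.358 × 529.5 = 189.6 mol = 1ξ₁ + 1ξ₂.
Selectivity: 1ξ₁ / (2ξ₂) = 6.06 → ξ₁ = 12.12 ξ₂.
Substitute: (1·12.12 + 1) ξ₂ = 189.6 → ξ₂ = 14.45 mol, ξ₁ = 175.1 mol.
Outlet amounts (n = n₀ + Σ ν·ξ):
  H: 529.5 − 1(175.1) − 1(14.45) = 339.9
  E: 976.3 − 3(175.1) − 1(14.45) = 436.5
  G: 0 + 1(175.1) = 175.1
  F: 0 + 2(14.45) = 28.9
Total out = 339.9 + 436.5 + 175.1 + 28.9 = 980.5 mol.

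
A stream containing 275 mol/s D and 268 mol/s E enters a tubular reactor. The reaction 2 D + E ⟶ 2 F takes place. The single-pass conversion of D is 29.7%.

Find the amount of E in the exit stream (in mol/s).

227 mol/s

D reacted = 0.297 × 275 = 81.67 mol/s; ν_D = −2, so ξ = 81.67/2 = 40.84 mol/s.
Outlet amounts (n = n₀ + ν ξ):
  D: 275 − 2(40.84) = 193.3
  E: 268 − 1(40.84) = 227.2
  F: 0 + 2(40.84) = 81.67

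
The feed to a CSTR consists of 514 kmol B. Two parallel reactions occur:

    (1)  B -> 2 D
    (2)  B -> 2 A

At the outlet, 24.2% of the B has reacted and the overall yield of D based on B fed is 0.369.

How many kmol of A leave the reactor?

59.1 kmol

Yield of D: 2ξ₁ / 514 = 0.369 → ξ₁ = 94.83 kmol.
Conversion of B: 1ξ₁ + 1ξ₂ = 0.242 × 514 = 124.4 → ξ₂ = 29.55 kmol.
Outlet amounts (n = n₀ + Σ ν·ξ):
  B: 514 − 1(94.83) − 1(29.55) = 389.6
  D: 0 + 2(94.83) = 189.7
  A: 0 + 2(29.55) = 59.11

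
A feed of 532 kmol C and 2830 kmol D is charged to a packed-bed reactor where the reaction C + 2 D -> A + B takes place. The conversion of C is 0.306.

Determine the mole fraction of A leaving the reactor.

C reacted = 0.306 × 532 = 162.8 kmol; ν_C = −1, so ξ = 162.8/1 = 162.8 kmol.
Outlet amounts (n = n₀ + ν ξ):
  C: 532 − 1(162.8) = 369.2
  D: 2830 − 2(162.8) = 2504
  A: 0 + 1(162.8) = 162.8
  B: 0 + 1(162.8) = 162.8
Total out = 3199 kmol; y_A = 162.8 / 3199 = 0.05089.

0.0509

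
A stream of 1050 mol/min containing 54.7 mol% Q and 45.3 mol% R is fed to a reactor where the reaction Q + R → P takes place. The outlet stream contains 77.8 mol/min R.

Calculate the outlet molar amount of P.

398 mol/min

For R: n = n₀ − 1ξ → 77.8 = 475.6 − 1ξ, giving ξ = 397.8 mol/min.
Outlet amounts (n = n₀ + ν ξ):
  Q: 574.4 − 1(397.8) = 176.5
  R: 475.6 − 1(397.8) = 77.8
  P: 0 + 1(397.8) = 397.8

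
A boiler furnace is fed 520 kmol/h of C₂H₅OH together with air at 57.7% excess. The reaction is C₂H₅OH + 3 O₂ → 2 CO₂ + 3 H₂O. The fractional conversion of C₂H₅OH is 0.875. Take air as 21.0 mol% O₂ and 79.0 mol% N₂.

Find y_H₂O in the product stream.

Stoichiometric O₂ = 3 × 520 = 1560 kmol/h; O₂ fed = 1560 × 1.577 = 2460 kmol/h.
N₂ fed = 2460 × 79/21 = 9255 kmol/h.
Fuel reacted = 0.875 × 520 → ξ = 455 kmol/h.
Outlet (n = n₀ + ν ξ):
  C₂H₅OH: 520 − 1(455) = 65
  O₂: 2460 − 3(455) = 1095
  N₂: 9255 (inert)
  CO₂: 0 + 2(455) = 910
  H₂O: 0 + 3(455) = 1365
Total out = 12690 kmol/h; y_H₂O = 1365 / 12690 = 0.1076.

0.108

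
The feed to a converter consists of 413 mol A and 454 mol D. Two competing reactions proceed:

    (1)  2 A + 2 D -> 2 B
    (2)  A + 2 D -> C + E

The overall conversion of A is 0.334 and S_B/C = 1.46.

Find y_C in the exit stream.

Conversion of A: A consumed = 0.334 × 413 = 137.9 mol = 2ξ₁ + 1ξ₂.
Selectivity: 2ξ₁ / (1ξ₂) = 1.46 → ξ₁ = 0.73 ξ₂.
Substitute: (2·0.73 + 1) ξ₂ = 137.9 → ξ₂ = 56.07 mol, ξ₁ = 40.93 mol.
Outlet amounts (n = n₀ + Σ ν·ξ):
  A: 413 − 2(40.93) − 1(56.07) = 275.1
  D: 454 − 2(40.93) − 2(56.07) = 260
  B: 0 + 2(40.93) = 81.87
  C: 0 + 1(56.07) = 56.07
  E: 0 + 1(56.07) = 56.07
Total out = 729.1 mol; y_C = 56.07 / 729.1 = 0.07691.

0.0769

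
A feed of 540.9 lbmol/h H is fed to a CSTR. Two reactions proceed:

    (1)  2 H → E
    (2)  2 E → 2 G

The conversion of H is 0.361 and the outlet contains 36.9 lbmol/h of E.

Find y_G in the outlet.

Conversion of H: H consumed = 2ξ₁ = 0.361 × 540.9 → ξ₁ = 97.63 lbmol/h.
E balance: n_E = 0 + 1ξ₁ − 2ξ₂ = 36.9 → ξ₂ = (1·97.63 − 36.9)/2 = 30.37 lbmol/h.
Outlet amounts (n = n₀ + Σ ν·ξ):
  H: 540.9 − 2(97.63) = 345.6
  E: 0 + 1(97.63) − 2(30.37) = 36.9
  G: 0 + 2(30.37) = 60.73
Total out = 443.3 lbmol/h; y_G = 60.73 / 443.3 = 0.137.

0.137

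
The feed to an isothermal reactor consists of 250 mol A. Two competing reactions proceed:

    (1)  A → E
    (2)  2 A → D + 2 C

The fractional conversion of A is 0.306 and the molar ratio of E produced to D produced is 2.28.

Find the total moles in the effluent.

Conversion of A: A consumed = 0.306 × 250 = 76.5 mol = 1ξ₁ + 2ξ₂.
Selectivity: 1ξ₁ / (1ξ₂) = 2.28 → ξ₁ = 2.28 ξ₂.
Substitute: (1·2.28 + 2) ξ₂ = 76.5 → ξ₂ = 17.87 mol, ξ₁ = 40.75 mol.
Outlet amounts (n = n₀ + Σ ν·ξ):
  A: 250 − 1(40.75) − 2(17.87) = 173.5
  E: 0 + 1(40.75) = 40.75
  D: 0 + 1(17.87) = 17.87
  C: 0 + 2(17.87) = 35.75
Total out = 173.5 + 40.75 + 17.87 + 35.75 = 267.9 mol.

268 mol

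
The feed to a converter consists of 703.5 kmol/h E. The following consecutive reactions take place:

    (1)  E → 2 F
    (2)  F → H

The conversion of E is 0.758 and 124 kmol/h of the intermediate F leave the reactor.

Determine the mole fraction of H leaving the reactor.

Conversion of E: E consumed = 1ξ₁ = 0.758 × 703.5 → ξ₁ = 533.3 kmol/h.
F balance: n_F = 0 + 2ξ₁ − 1ξ₂ = 124 → ξ₂ = (2·533.3 − 124)/1 = 942.5 kmol/h.
Outlet amounts (n = n₀ + Σ ν·ξ):
  E: 703.5 − 1(533.3) = 170.2
  F: 0 + 2(533.3) − 1(942.5) = 124
  H: 0 + 1(942.5) = 942.5
Total out = 1237 kmol/h; y_H = 942.5 / 1237 = 0.7621.

0.762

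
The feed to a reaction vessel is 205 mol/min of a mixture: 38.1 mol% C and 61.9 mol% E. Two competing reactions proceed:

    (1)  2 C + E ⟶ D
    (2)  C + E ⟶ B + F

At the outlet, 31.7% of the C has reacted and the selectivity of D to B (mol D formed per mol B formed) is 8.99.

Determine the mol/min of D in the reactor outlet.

Conversion of C: C consumed = 0.317 × 78.11 = 24.76 mol/min = 2ξ₁ + 1ξ₂.
Selectivity: 1ξ₁ / (1ξ₂) = 8.99 → ξ₁ = 8.99 ξ₂.
Substitute: (2·8.99 + 1) ξ₂ = 24.76 → ξ₂ = 1.304 mol/min, ξ₁ = 11.73 mol/min.
Outlet amounts (n = n₀ + Σ ν·ξ):
  C: 78.11 − 2(11.73) − 1(1.304) = 53.35
  E: 126.9 − 1(11.73) − 1(1.304) = 113.9
  D: 0 + 1(11.73) = 11.73
  B: 0 + 1(1.304) = 1.304
  F: 0 + 1(1.304) = 1.304

11.7 mol/min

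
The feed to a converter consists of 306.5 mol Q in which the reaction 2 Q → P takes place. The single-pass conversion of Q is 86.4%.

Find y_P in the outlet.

Q reacted = 0.864 × 306.5 = 264.8 mol; ν_Q = −2, so ξ = 264.8/2 = 132.4 mol.
Outlet amounts (n = n₀ + ν ξ):
  Q: 306.5 − 2(132.4) = 41.68
  P: 0 + 1(132.4) = 132.4
Total out = 174.1 mol; y_P = 132.4 / 174.1 = 0.7606.

0.761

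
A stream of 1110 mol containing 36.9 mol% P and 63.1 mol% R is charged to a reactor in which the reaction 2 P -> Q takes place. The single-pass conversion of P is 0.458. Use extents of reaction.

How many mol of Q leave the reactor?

P reacted = 0.458 × 409.6 = 187.6 mol; ν_P = −2, so ξ = 187.6/2 = 93.8 mol.
Outlet amounts (n = n₀ + ν ξ):
  P: 409.6 − 2(93.8) = 222
  Q: 0 + 1(93.8) = 93.8
  R: 700.4 (inert)

93.8 mol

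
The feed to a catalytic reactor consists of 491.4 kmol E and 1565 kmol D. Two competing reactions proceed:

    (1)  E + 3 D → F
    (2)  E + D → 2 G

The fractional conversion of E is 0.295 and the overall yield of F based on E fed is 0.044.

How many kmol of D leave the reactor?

1380 kmol

Yield of F: 1ξ₁ / 491.4 = 0.044 → ξ₁ = 21.62 kmol.
Conversion of E: 1ξ₁ + 1ξ₂ = 0.295 × 491.4 = 145 → ξ₂ = 123.3 kmol.
Outlet amounts (n = n₀ + Σ ν·ξ):
  E: 491.4 − 1(21.62) − 1(123.3) = 346.4
  D: 1565 − 3(21.62) − 1(123.3) = 1377
  F: 0 + 1(21.62) = 21.62
  G: 0 + 2(123.3) = 246.7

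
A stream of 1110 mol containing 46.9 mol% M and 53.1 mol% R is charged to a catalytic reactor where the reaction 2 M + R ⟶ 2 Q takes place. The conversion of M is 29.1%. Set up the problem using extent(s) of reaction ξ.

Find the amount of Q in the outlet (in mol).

M reacted = 0.291 × 520.6 = 151.5 mol; ν_M = −2, so ξ = 151.5/2 = 75.75 mol.
Outlet amounts (n = n₀ + ν ξ):
  M: 520.6 − 2(75.75) = 369.1
  R: 589.4 − 1(75.75) = 513.7
  Q: 0 + 2(75.75) = 151.5

151 mol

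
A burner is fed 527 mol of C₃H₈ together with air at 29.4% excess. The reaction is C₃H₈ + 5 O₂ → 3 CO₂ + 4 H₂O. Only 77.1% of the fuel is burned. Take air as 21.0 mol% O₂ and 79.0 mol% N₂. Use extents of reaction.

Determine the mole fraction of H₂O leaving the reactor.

Stoichiometric O₂ = 5 × 527 = 2635 mol; O₂ fed = 2635 × 1.294 = 3410 mol.
N₂ fed = 3410 × 79/21 = 12830 mol.
Fuel reacted = 0.771 × 527 → ξ = 406.3 mol.
Outlet (n = n₀ + ν ξ):
  C₃H₈: 527 − 1(406.3) = 120.7
  O₂: 3410 − 5(406.3) = 1378
  N₂: 12830 (inert)
  CO₂: 0 + 3(406.3) = 1219
  H₂O: 0 + 4(406.3) = 1625
Total out = 17170 mol; y_H₂O = 1625 / 17170 = 0.09466.

0.0947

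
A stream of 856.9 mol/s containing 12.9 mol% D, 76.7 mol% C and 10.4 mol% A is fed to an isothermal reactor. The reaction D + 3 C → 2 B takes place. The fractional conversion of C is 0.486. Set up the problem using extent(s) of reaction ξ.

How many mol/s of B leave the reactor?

213 mol/s

C reacted = 0.486 × 657.2 = 319.4 mol/s; ν_C = −3, so ξ = 319.4/3 = 106.5 mol/s.
Outlet amounts (n = n₀ + ν ξ):
  D: 110.5 − 1(106.5) = 4.067
  C: 657.2 − 3(106.5) = 337.8
  B: 0 + 2(106.5) = 212.9
  A: 89.12 (inert)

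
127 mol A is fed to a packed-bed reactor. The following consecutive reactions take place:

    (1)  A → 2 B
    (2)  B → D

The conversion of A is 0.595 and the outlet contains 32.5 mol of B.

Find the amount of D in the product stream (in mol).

119 mol

Conversion of A: A consumed = 1ξ₁ = 0.595 × 127 → ξ₁ = 75.56 mol.
B balance: n_B = 0 + 2ξ₁ − 1ξ₂ = 32.5 → ξ₂ = (2·75.56 − 32.5)/1 = 118.6 mol.
Outlet amounts (n = n₀ + Σ ν·ξ):
  A: 127 − 1(75.56) = 51.44
  B: 0 + 2(75.56) − 1(118.6) = 32.5
  D: 0 + 1(118.6) = 118.6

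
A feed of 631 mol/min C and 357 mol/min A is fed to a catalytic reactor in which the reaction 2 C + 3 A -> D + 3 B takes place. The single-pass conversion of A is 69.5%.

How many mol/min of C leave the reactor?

A reacted = 0.695 × 357 = 248.1 mol/min; ν_A = −3, so ξ = 248.1/3 = 82.7 mol/min.
Outlet amounts (n = n₀ + ν ξ):
  C: 631 − 2(82.7) = 465.6
  A: 357 − 3(82.7) = 108.9
  D: 0 + 1(82.7) = 82.7
  B: 0 + 3(82.7) = 248.1

466 mol/min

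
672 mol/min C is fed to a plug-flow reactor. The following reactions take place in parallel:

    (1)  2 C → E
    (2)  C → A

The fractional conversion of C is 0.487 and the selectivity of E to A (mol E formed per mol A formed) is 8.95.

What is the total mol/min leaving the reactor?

Conversion of C: C consumed = 0.487 × 672 = 327.3 mol/min = 2ξ₁ + 1ξ₂.
Selectivity: 1ξ₁ / (1ξ₂) = 8.95 → ξ₁ = 8.95 ξ₂.
Substitute: (2·8.95 + 1) ξ₂ = 327.3 → ξ₂ = 17.32 mol/min, ξ₁ = 155 mol/min.
Outlet amounts (n = n₀ + Σ ν·ξ):
  C: 672 − 2(155) − 1(17.32) = 344.7
  E: 0 + 1(155) = 155
  A: 0 + 1(17.32) = 17.32
Total out = 344.7 + 155 + 17.32 = 517 mol/min.

517 mol/min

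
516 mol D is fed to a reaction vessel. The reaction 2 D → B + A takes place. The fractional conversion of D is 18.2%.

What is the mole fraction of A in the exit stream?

0.091

D reacted = 0.182 × 516 = 93.91 mol; ν_D = −2, so ξ = 93.91/2 = 46.96 mol.
Outlet amounts (n = n₀ + ν ξ):
  D: 516 − 2(46.96) = 422.1
  B: 0 + 1(46.96) = 46.96
  A: 0 + 1(46.96) = 46.96
Total out = 516 mol; y_A = 46.96 / 516 = 0.091.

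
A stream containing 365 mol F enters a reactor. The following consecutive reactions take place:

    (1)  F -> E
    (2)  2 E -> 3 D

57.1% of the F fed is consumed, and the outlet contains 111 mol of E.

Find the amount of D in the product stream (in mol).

146 mol

Conversion of F: F consumed = 1ξ₁ = 0.571 × 365 → ξ₁ = 208.4 mol.
E balance: n_E = 0 + 1ξ₁ − 2ξ₂ = 111 → ξ₂ = (1·208.4 − 111)/2 = 48.71 mol.
Outlet amounts (n = n₀ + Σ ν·ξ):
  F: 365 − 1(208.4) = 156.6
  E: 0 + 1(208.4) − 2(48.71) = 111
  D: 0 + 3(48.71) = 146.1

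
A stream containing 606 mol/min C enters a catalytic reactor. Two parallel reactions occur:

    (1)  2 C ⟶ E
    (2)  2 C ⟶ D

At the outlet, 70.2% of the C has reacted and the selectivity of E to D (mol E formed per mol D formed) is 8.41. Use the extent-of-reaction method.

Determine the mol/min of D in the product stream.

Conversion of C: C consumed = 0.702 × 606 = 425.4 mol/min = 2ξ₁ + 2ξ₂.
Selectivity: 1ξ₁ / (1ξ₂) = 8.41 → ξ₁ = 8.41 ξ₂.
Substitute: (2·8.41 + 2) ξ₂ = 425.4 → ξ₂ = 22.6 mol/min, ξ₁ = 190.1 mol/min.
Outlet amounts (n = n₀ + Σ ν·ξ):
  C: 606 − 2(190.1) − 2(22.6) = 180.6
  E: 0 + 1(190.1) = 190.1
  D: 0 + 1(22.6) = 22.6

22.6 mol/min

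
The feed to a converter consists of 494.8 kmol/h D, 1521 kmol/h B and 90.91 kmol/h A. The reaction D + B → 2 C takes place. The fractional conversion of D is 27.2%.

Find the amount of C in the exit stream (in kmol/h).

269 kmol/h

D reacted = 0.272 × 494.8 = 134.6 kmol/h; ν_D = −1, so ξ = 134.6/1 = 134.6 kmol/h.
Outlet amounts (n = n₀ + ν ξ):
  D: 494.8 − 1(134.6) = 360.2
  B: 1521 − 1(134.6) = 1386
  C: 0 + 2(134.6) = 269.2
  A: 90.91 (inert)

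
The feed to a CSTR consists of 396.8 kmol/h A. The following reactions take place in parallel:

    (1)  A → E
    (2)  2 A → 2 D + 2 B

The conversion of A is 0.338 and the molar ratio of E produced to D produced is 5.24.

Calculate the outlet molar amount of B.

21.5 kmol/h

Conversion of A: A consumed = 0.338 × 396.8 = 134.1 kmol/h = 1ξ₁ + 2ξ₂.
Selectivity: 1ξ₁ / (2ξ₂) = 5.24 → ξ₁ = 10.48 ξ₂.
Substitute: (1·10.48 + 2) ξ₂ = 134.1 → ξ₂ = 10.75 kmol/h, ξ₁ = 112.6 kmol/h.
Outlet amounts (n = n₀ + Σ ν·ξ):
  A: 396.8 − 1(112.6) − 2(10.75) = 262.7
  E: 0 + 1(112.6) = 112.6
  D: 0 + 2(10.75) = 21.49
  B: 0 + 2(10.75) = 21.49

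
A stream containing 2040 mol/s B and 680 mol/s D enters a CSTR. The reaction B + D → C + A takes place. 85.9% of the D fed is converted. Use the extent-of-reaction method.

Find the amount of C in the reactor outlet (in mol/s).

584 mol/s

D reacted = 0.859 × 680 = 584.1 mol/s; ν_D = −1, so ξ = 584.1/1 = 584.1 mol/s.
Outlet amounts (n = n₀ + ν ξ):
  B: 2040 − 1(584.1) = 1456
  D: 680 − 1(584.1) = 95.88
  C: 0 + 1(584.1) = 584.1
  A: 0 + 1(584.1) = 584.1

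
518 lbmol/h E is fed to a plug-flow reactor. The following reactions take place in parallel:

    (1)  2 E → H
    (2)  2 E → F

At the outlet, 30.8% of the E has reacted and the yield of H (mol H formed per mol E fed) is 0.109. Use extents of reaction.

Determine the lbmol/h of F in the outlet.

Yield of H: 1ξ₁ / 518 = 0.109 → ξ₁ = 56.46 lbmol/h.
Conversion of E: 2ξ₁ + 2ξ₂ = 0.308 × 518 = 159.5 → ξ₂ = 23.31 lbmol/h.
Outlet amounts (n = n₀ + Σ ν·ξ):
  E: 518 − 2(56.46) − 2(23.31) = 358.5
  H: 0 + 1(56.46) = 56.46
  F: 0 + 1(23.31) = 23.31

23.3 lbmol/h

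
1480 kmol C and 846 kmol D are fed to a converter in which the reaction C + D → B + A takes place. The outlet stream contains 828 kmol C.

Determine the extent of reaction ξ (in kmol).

ξ = 652 kmol

For C: n = n₀ − 1ξ → 828 = 1480 − 1ξ, giving ξ = 652 kmol.
Outlet amounts (n = n₀ + ν ξ):
  C: 1480 − 1(652) = 828
  D: 846 − 1(652) = 194
  B: 0 + 1(652) = 652
  A: 0 + 1(652) = 652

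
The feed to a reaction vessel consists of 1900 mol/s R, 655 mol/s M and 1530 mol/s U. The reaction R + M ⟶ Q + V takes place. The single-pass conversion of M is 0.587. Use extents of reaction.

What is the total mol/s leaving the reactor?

M reacted = 0.587 × 655 = 384.5 mol/s; ν_M = −1, so ξ = 384.5/1 = 384.5 mol/s.
Outlet amounts (n = n₀ + ν ξ):
  R: 1900 − 1(384.5) = 1516
  M: 655 − 1(384.5) = 270.5
  Q: 0 + 1(384.5) = 384.5
  V: 0 + 1(384.5) = 384.5
  U: 1530 (inert)
Total out = 1516 + 270.5 + 384.5 + 384.5 + 1530 = 4085 mol/s.

4080 mol/s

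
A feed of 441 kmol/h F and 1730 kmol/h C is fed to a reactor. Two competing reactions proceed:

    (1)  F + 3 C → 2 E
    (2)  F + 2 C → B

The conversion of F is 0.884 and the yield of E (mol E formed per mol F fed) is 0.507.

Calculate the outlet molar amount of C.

Yield of E: 2ξ₁ / 441 = 0.507 → ξ₁ = 111.8 kmol/h.
Conversion of F: 1ξ₁ + 1ξ₂ = 0.884 × 441 = 389.8 → ξ₂ = 278.1 kmol/h.
Outlet amounts (n = n₀ + Σ ν·ξ):
  F: 441 − 1(111.8) − 1(278.1) = 51.16
  C: 1730 − 3(111.8) − 2(278.1) = 838.5
  E: 0 + 2(111.8) = 223.6
  B: 0 + 1(278.1) = 278.1

839 kmol/h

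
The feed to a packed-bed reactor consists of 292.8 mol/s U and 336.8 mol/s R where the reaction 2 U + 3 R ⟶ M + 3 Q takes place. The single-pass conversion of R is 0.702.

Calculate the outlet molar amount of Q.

R reacted = 0.702 × 336.8 = 236.4 mol/s; ν_R = −3, so ξ = 236.4/3 = 78.81 mol/s.
Outlet amounts (n = n₀ + ν ξ):
  U: 292.8 − 2(78.81) = 135.2
  R: 336.8 − 3(78.81) = 100.4
  M: 0 + 1(78.81) = 78.81
  Q: 0 + 3(78.81) = 236.4

236 mol/s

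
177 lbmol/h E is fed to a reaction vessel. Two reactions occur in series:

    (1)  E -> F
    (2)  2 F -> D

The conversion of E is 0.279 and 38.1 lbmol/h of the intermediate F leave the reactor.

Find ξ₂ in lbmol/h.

Conversion of E: E consumed = 1ξ₁ = 0.279 × 177 → ξ₁ = 49.38 lbmol/h.
F balance: n_F = 0 + 1ξ₁ − 2ξ₂ = 38.1 → ξ₂ = (1·49.38 − 38.1)/2 = 5.642 lbmol/h.
Outlet amounts (n = n₀ + Σ ν·ξ):
  E: 177 − 1(49.38) = 127.6
  F: 0 + 1(49.38) − 2(5.642) = 38.1
  D: 0 + 1(5.642) = 5.642

ξ₂ = 5.64 lbmol/h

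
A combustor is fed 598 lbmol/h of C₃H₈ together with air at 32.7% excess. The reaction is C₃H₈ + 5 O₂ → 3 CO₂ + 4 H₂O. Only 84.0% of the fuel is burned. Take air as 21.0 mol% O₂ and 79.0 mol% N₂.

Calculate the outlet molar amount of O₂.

1460 lbmol/h

Stoichiometric O₂ = 5 × 598 = 2990 lbmol/h; O₂ fed = 2990 × 1.327 = 3968 lbmol/h.
N₂ fed = 3968 × 79/21 = 14930 lbmol/h.
Fuel reacted = 0.84 × 598 → ξ = 502.3 lbmol/h.
Outlet (n = n₀ + ν ξ):
  C₃H₈: 598 − 1(502.3) = 95.68
  O₂: 3968 − 5(502.3) = 1456
  N₂: 14930 (inert)
  CO₂: 0 + 3(502.3) = 1507
  H₂O: 0 + 4(502.3) = 2009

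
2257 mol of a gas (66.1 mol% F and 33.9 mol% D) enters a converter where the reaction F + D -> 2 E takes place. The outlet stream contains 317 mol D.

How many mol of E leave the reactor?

For D: n = n₀ − 1ξ → 317 = 765.1 − 1ξ, giving ξ = 448.1 mol.
Outlet amounts (n = n₀ + ν ξ):
  F: 1492 − 1(448.1) = 1044
  D: 765.1 − 1(448.1) = 317
  E: 0 + 2(448.1) = 896.2

896 mol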